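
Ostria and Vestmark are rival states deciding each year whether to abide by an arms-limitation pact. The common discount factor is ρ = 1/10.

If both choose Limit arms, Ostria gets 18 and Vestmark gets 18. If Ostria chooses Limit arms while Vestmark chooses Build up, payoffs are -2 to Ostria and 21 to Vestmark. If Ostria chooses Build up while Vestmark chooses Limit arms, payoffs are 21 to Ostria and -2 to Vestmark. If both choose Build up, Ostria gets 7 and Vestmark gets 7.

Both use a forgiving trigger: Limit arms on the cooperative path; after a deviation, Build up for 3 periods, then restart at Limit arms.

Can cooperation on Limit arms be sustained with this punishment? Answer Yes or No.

No

IC: ρ+…+ρ^3 ≥ (21−18)/(18−7) = 3/11.
At ρ = 1/10: partial sum = 0.1110 < 0.2727. Cooperation not sustainable.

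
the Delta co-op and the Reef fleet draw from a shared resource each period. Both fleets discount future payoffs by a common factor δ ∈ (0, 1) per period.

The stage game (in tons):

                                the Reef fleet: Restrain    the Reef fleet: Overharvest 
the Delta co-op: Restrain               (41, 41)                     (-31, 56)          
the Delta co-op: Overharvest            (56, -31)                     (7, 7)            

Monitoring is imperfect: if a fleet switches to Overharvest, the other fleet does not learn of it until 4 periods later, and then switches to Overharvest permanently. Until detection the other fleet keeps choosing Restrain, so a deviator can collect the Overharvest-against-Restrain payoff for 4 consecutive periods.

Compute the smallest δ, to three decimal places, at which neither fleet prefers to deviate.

A deviator earns 56 for 4 periods, then 7 forever; cooperating earns 41 forever. Multiplying the IC by (1−δ):
41 ≥ 56(1−δ^4) + 7δ^4, so 49·δ^4 ≥ 15 and δ^4 ≥ 15/49.
δ ≥ (15/49)^(1/4) ≈ 0.744.

0.744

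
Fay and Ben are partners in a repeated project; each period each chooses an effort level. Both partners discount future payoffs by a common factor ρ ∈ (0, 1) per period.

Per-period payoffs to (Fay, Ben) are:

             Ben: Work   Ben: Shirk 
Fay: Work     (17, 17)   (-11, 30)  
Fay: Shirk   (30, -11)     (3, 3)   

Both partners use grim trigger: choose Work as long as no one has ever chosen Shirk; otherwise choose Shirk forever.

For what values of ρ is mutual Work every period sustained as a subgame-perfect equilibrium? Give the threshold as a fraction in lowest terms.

17/(1−ρ) ≥ 30 + 3ρ/(1−ρ)
17 ≥ 30 − 27ρ
ρ ≥ 13/27.

13/27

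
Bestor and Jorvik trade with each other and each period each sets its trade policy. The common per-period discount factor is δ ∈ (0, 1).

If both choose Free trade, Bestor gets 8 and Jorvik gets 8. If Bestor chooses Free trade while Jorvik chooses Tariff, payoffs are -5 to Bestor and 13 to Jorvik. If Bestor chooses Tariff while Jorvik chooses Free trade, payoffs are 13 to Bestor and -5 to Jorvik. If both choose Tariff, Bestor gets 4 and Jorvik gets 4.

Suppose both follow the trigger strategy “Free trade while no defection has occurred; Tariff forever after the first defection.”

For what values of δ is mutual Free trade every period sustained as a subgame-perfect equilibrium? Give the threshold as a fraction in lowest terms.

Cooperation forever yields 8 each period: 8/(1−δ).
Deviating yields 13 once, then 4 forever: 13 + 4δ/(1−δ).
No profitable deviation requires 8/(1−δ) ≥ 13 + 4δ/(1−δ).
Multiplying by (1−δ): 8 ≥ 13(1−δ) + 4δ = 13 − 9δ.
So 9δ ≥ 5, i.e. δ ≥ 5/9.

5/9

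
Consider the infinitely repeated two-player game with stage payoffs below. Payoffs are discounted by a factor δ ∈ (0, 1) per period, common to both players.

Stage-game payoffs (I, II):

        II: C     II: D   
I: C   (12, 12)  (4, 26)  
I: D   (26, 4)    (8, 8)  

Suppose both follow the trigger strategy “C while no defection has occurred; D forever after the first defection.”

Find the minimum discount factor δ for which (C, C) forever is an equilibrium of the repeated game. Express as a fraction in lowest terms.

12/(1−δ) ≥ 26 + 8δ/(1−δ)
12 ≥ 26 − 18δ
δ ≥ 14/18 = 7/9.

7/9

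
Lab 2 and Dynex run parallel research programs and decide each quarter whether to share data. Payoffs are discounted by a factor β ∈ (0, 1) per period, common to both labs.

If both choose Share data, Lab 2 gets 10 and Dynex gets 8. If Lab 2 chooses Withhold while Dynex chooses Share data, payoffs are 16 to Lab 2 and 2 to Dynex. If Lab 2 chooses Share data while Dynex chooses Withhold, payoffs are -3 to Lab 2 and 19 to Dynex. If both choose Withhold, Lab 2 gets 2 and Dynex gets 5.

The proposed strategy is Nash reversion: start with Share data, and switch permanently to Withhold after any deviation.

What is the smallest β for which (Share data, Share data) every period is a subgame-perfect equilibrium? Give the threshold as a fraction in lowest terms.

For Lab 2: deviation gain 16−10 = 6, per-period punishment loss 10−2 = 8. IC gives β ≥ 6/14 = 3/7.
For Dynex: gain 11, loss 3 per period, so β ≥ 11/14.
The tighter constraint is Dynex's, so cooperation needs β ≥ 11/14.

11/14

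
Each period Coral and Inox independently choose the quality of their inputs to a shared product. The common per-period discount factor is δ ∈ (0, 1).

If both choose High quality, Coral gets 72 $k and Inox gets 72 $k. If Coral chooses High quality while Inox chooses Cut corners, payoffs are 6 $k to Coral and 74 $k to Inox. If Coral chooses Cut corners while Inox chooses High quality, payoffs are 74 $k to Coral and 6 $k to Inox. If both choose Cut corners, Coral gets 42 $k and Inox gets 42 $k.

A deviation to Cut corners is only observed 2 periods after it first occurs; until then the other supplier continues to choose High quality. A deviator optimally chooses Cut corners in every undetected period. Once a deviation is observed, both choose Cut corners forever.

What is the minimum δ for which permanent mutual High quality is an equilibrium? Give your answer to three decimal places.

A deviator earns 74 for 2 periods, then 42 forever; cooperating earns 72 forever. Multiplying the IC by (1−δ):
72 ≥ 74(1−δ^2) + 42δ^2, so 32·δ^2 ≥ 2 and δ^2 ≥ 1/16.
δ ≥ (1/16)^(1/2) ≈ 0.250.

0.250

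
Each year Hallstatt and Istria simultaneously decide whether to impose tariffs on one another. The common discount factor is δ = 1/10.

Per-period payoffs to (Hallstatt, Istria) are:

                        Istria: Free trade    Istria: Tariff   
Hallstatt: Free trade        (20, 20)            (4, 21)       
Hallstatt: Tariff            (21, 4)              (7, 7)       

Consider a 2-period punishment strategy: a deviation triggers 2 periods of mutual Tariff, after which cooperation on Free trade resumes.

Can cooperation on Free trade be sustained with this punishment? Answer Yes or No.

Comparing payoff streams over the 3 periods until play realigns: cooperate → 20(1+δ+…+δ^2); deviate → 21 + 7(δ+…+δ^2).
Cooperation is sustained iff (20−7)(δ+…+δ^2) ≥ 21−20.
δ+…+δ^2 = 1/10·(1−(1/10)^2)/(1−1/10) = 0.1100, and (21−20)/(20−7) = 0.0769.
0.1100 ≥ 0.0769, so cooperation is sustainable.

Yes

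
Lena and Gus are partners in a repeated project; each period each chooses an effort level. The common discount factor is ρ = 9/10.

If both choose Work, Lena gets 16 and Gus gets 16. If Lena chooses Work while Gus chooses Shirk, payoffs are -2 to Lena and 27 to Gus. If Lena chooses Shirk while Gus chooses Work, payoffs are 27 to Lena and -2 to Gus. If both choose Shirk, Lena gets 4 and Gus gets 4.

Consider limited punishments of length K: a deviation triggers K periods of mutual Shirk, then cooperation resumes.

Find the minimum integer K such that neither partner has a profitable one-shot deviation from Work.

2

No profitable deviation requires (16−4)(ρ+…+ρ^K) ≥ 27−16, i.e. ρ+…+ρ^K ≥ 11/12 ≈ 0.9167.
With ρ = 9/10, the partial sums are K=1: 0.9000, K=2: 1.7100.
K = 2 is the first length at which the sum reaches 0.9167.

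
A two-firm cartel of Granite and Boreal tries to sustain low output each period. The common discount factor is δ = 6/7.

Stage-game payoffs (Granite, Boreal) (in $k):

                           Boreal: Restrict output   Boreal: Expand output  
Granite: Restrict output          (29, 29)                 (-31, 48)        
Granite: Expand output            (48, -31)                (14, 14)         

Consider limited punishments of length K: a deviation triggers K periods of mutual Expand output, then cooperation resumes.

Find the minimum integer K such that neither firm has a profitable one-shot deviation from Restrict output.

Need Σ_{k=1}^{K} δ^k ≥ (48−29)/(29−14) = 1.2667 at δ = 6/7.
At K = 1 the sum is 0.8571 < 1.2667; at K = 2 it is 1.5918 ≥ 1.2667.
So the minimum punishment length is K = 2.

2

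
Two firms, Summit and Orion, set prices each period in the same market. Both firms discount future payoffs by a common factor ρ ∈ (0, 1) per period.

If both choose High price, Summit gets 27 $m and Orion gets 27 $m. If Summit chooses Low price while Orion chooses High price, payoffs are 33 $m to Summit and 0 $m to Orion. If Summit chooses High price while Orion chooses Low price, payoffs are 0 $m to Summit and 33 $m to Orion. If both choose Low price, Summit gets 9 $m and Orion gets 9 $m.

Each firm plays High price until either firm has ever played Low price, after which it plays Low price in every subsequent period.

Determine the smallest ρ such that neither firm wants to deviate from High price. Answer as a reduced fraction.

1/4

One-period gain from deviating is 33 − 27 = 6. The loss is 27 − 9 = 18 in every subsequent period, with present value 18·ρ/(1−ρ).
Deviation is unprofitable when 18·ρ/(1−ρ) ≥ 6, i.e. ρ/(1−ρ) ≥ 1/3.
Equivalently ρ ≥ 6/(6+18) = 1/4.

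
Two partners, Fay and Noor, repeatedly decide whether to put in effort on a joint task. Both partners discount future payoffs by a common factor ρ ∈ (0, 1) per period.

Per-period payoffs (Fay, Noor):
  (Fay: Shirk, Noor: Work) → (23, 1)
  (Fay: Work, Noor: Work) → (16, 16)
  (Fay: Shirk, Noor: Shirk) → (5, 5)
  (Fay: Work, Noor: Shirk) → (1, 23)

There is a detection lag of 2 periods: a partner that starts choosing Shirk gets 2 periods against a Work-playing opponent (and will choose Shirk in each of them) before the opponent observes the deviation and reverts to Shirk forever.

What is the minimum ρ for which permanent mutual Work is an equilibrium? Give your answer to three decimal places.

Deviating for the 2 undetected periods gains 23−16 = 7 per period over cooperation, then loses 16−5 = 11 per period forever once punishment starts.
Gain: 7(1 + ρ + … + ρ^1); loss: 11·ρ^2/(1−ρ).
No profitable deviation ⇔ 7(1−ρ^2) ≤ 11·ρ^2, i.e. ρ^2 ≥ 7/(7+11) = 7/18.
Hence ρ ≥ (7/18)^(1/2) ≈ 0.624.

0.624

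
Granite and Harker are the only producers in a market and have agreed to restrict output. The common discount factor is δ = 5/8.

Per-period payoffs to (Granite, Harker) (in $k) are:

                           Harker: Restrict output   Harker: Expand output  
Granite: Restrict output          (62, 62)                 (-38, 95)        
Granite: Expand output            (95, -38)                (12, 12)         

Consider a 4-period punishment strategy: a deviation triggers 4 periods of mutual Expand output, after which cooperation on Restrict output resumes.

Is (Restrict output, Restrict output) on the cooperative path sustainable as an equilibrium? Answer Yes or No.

Yes

Comparing payoff streams over the 5 periods until play realigns: cooperate → 62(1+δ+…+δ^4); deviate → 95 + 12(δ+…+δ^4).
Cooperation is sustained iff (62−12)(δ+…+δ^4) ≥ 95−62.
δ+…+δ^4 = 5/8·(1−(5/8)^4)/(1−5/8) = 1.4124, and (95−62)/(62−12) = 0.6600.
1.4124 ≥ 0.6600, so cooperation is sustainable.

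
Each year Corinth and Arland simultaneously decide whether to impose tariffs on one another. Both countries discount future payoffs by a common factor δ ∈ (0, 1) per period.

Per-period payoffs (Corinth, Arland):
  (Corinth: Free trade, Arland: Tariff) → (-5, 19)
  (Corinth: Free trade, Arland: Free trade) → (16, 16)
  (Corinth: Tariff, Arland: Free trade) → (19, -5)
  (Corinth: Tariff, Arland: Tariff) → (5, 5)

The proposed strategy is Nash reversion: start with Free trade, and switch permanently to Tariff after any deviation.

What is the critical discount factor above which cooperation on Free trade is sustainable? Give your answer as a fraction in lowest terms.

3/14

Under grim trigger the critical discount factor is (T−C)/(T−P) with T = 19, C = 16, P = 5.
δ* = (19−16)/(19−5) = 3/14.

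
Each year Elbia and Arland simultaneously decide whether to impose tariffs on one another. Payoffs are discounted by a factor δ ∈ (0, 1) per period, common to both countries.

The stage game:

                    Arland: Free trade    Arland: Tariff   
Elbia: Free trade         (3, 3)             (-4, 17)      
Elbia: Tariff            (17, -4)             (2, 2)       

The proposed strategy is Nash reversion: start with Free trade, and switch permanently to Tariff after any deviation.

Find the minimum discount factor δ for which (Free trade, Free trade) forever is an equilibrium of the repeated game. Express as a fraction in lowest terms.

14/15

One-period gain from deviating is 17 − 3 = 14. The loss is 3 − 2 = 1 in every subsequent period, with present value 1·δ/(1−δ).
Deviation is unprofitable when 1·δ/(1−δ) ≥ 14, i.e. δ/(1−δ) ≥ 14.
Equivalently δ ≥ 14/(14+1) = 14/15.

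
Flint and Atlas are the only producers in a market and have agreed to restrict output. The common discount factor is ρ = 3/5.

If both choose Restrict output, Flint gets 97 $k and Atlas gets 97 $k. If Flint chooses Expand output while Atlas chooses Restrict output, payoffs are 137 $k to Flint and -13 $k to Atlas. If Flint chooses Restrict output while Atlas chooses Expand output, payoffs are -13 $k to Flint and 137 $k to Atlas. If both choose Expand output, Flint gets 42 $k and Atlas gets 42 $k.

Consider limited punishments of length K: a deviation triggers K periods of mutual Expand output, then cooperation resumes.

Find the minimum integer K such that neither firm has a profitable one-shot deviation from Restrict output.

No profitable deviation requires (97−42)(ρ+…+ρ^K) ≥ 137−97, i.e. ρ+…+ρ^K ≥ 8/11 ≈ 0.7273.
With ρ = 3/5, the partial sums are K=1: 0.6000, K=2: 0.9600.
K = 2 is the first length at which the sum reaches 0.7273.

2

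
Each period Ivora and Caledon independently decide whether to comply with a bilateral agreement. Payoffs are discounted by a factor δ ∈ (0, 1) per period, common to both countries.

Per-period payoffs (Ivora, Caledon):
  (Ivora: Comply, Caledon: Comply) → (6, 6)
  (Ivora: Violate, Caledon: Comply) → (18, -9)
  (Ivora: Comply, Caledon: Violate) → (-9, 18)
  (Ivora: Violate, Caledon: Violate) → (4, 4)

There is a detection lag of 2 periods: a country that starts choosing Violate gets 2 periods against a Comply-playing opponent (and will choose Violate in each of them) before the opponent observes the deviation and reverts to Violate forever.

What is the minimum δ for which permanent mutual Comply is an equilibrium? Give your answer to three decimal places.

A deviator earns 18 for 2 periods, then 4 forever; cooperating earns 6 forever. Multiplying the IC by (1−δ):
6 ≥ 18(1−δ^2) + 4δ^2, so 14·δ^2 ≥ 12 and δ^2 ≥ 6/7.
δ ≥ (6/7)^(1/2) ≈ 0.926.

0.926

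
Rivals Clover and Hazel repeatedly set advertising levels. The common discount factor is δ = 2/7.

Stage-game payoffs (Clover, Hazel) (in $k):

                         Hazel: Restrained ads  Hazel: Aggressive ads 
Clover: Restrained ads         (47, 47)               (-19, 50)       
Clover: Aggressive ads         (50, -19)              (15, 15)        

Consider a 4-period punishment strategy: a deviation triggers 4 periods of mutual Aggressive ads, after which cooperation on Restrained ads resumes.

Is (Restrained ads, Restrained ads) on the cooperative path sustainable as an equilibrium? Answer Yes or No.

Comparing payoff streams over the 5 periods until play realigns: cooperate → 47(1+δ+…+δ^4); deviate → 50 + 15(δ+…+δ^4).
Cooperation is sustained iff (47−15)(δ+…+δ^4) ≥ 50−47.
δ+…+δ^4 = 2/7·(1−(2/7)^4)/(1−2/7) = 0.3973, and (50−47)/(47−15) = 0.0938.
0.3973 ≥ 0.0938, so cooperation is sustainable.

Yes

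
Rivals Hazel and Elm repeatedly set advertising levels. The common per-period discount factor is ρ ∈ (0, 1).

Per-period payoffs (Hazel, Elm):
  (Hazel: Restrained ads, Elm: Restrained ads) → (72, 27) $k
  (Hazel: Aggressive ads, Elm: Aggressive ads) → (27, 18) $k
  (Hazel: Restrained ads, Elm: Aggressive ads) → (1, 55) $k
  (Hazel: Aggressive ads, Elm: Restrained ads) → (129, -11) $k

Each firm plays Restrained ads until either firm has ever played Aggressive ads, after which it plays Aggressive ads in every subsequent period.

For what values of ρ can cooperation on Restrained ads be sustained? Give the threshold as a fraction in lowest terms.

For Hazel: deviation gain 129−72 = 57, per-period punishment loss 72−27 = 45. IC gives ρ ≥ 57/102 = 19/34.
For Elm: gain 28, loss 9 per period, so ρ ≥ 28/37.
The tighter constraint is Elm's, so cooperation needs ρ ≥ 28/37.

28/37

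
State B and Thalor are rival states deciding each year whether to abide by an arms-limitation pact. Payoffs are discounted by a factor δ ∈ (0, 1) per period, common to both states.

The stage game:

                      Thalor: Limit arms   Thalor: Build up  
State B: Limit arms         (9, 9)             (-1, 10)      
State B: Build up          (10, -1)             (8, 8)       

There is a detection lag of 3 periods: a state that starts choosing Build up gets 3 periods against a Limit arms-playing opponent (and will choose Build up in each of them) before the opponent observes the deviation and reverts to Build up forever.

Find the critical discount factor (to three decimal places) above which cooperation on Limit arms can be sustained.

0.794

A deviator earns 10 for 3 periods, then 8 forever; cooperating earns 9 forever. Multiplying the IC by (1−δ):
9 ≥ 10(1−δ^3) + 8δ^3, so 2·δ^3 ≥ 1 and δ^3 ≥ 1/2.
δ ≥ (1/2)^(1/3) ≈ 0.794.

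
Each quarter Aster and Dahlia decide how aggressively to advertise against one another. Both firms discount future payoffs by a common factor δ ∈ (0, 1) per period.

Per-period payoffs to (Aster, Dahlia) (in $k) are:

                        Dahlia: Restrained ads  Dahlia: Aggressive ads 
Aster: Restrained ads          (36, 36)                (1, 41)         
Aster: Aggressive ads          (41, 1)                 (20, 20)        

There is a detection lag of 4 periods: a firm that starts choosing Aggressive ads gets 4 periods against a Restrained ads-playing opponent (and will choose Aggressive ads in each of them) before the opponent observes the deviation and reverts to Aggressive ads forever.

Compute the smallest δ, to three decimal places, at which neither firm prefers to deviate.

A deviator earns 41 for 4 periods, then 20 forever; cooperating earns 36 forever. Multiplying the IC by (1−δ):
36 ≥ 41(1−δ^4) + 20δ^4, so 21·δ^4 ≥ 5 and δ^4 ≥ 5/21.
δ ≥ (5/21)^(1/4) ≈ 0.699.

0.699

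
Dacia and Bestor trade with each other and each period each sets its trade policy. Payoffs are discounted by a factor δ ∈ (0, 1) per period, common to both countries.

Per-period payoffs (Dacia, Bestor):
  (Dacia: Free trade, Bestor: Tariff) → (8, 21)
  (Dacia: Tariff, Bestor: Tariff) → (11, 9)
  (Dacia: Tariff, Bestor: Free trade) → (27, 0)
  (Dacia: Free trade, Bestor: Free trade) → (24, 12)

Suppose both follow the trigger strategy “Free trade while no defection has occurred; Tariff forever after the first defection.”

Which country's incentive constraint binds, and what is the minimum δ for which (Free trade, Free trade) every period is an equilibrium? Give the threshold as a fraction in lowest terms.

Dacia's threshold: (27−24)/(27−11) = 3/16.
Bestor's threshold: (21−12)/(21−9) = 3/4.
3/16 < 3/4, so Bestor binds and δ* = 3/4.

Bestor; δ ≥ 3/4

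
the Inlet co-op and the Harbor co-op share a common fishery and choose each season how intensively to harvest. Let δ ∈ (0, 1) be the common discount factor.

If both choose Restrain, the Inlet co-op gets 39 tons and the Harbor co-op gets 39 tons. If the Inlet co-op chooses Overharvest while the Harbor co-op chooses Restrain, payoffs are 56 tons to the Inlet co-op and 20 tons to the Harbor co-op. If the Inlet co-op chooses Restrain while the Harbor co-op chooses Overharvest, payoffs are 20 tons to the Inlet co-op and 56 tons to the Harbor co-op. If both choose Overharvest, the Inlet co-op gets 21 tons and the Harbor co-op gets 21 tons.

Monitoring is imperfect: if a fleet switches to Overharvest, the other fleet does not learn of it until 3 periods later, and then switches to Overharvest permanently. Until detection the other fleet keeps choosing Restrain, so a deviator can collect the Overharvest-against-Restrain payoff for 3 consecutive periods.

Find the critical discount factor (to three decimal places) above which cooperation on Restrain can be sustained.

A deviator earns 56 for 3 periods, then 21 forever; cooperating earns 39 forever. Multiplying the IC by (1−δ):
39 ≥ 56(1−δ^3) + 21δ^3, so 35·δ^3 ≥ 17 and δ^3 ≥ 17/35.
δ ≥ (17/35)^(1/3) ≈ 0.786.

0.786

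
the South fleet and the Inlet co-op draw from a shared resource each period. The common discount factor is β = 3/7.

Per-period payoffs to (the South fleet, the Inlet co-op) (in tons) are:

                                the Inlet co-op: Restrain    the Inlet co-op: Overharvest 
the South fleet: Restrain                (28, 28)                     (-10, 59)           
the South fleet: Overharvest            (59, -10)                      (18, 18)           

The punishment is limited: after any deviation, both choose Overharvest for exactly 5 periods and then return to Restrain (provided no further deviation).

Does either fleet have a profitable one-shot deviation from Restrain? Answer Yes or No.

Yes

Comparing payoff streams over the 6 periods until play realigns: cooperate → 28(1+β+…+β^5); deviate → 59 + 18(β+…+β^5).
Cooperation is sustained iff (28−18)(β+…+β^5) ≥ 59−28.
β+…+β^5 = 3/7·(1−(3/7)^5)/(1−3/7) = 0.7392, and (59−28)/(28−18) = 3.1000.
0.7392 < 3.1000, so cooperation is not sustainable.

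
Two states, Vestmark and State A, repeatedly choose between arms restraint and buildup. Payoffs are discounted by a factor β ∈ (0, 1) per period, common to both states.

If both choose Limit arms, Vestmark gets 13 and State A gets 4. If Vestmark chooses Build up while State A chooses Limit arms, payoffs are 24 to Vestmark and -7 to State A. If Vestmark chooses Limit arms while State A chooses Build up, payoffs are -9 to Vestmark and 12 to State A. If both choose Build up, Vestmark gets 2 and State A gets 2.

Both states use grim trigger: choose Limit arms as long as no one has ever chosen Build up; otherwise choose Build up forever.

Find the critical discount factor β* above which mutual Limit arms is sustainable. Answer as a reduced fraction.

4/5

Vestmark: cooperation gives 13 each period; deviation gives 24 once then 2 forever.
  13/(1−β) ≥ 24 + 2β/(1−β) ⇒ β ≥ 11/22 = 1/2.
State A: cooperation gives 4 each period; deviation gives 12 once then 2 forever.
  β ≥ 8/10 = 4/5.
Both must hold, so the binding constraint is State A's: β ≥ 4/5.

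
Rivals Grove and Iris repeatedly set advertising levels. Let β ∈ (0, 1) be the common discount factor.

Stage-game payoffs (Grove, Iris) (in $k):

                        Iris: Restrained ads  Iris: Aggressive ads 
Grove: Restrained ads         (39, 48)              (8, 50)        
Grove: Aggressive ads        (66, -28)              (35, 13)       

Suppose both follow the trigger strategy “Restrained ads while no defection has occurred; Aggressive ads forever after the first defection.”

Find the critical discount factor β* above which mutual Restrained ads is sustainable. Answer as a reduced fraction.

For Grove: deviation gain 66−39 = 27, per-period punishment loss 39−35 = 4. IC gives β ≥ 27/31.
For Iris: gain 2, loss 35 per period, so β ≥ 2/37.
The tighter constraint is Grove's, so cooperation needs β ≥ 27/31.

27/31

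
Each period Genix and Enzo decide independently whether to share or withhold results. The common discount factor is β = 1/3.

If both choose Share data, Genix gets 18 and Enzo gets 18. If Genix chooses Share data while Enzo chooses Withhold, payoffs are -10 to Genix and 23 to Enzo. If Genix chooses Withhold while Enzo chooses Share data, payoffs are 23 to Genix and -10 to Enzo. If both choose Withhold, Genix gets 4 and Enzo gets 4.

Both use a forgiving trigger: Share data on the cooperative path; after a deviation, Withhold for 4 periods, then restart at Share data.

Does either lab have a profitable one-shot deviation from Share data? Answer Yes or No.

No

Comparing payoff streams over the 5 periods until play realigns: cooperate → 18(1+β+…+β^4); deviate → 23 + 4(β+…+β^4).
Cooperation is sustained iff (18−4)(β+…+β^4) ≥ 23−18.
β+…+β^4 = 1/3·(1−(1/3)^4)/(1−1/3) = 0.4938, and (23−18)/(18−4) = 0.3571.
0.4938 ≥ 0.3571, so cooperation is sustainable.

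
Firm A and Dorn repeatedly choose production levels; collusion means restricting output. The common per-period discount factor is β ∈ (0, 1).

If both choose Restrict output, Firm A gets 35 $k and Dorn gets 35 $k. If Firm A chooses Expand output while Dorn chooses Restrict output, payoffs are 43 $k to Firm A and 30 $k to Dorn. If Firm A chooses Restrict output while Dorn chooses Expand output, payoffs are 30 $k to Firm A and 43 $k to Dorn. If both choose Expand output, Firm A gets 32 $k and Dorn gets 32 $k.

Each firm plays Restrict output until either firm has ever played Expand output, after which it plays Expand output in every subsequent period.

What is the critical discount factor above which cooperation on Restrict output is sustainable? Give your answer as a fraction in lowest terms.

Under grim trigger the critical discount factor is (T−C)/(T−P) with T = 43, C = 35, P = 32.
β* = (43−35)/(43−32) = 8/11.

8/11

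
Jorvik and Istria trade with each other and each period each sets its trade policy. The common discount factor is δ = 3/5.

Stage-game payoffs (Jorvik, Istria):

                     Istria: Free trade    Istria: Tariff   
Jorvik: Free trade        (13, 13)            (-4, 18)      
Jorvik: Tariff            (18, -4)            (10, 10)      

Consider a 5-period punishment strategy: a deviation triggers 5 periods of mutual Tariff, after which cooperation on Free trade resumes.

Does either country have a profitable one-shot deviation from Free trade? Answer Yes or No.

IC: δ+…+δ^5 ≥ (18−13)/(13−10) = 5/3.
At δ = 3/5: partial sum = 1.3834 < 1.6667. Cooperation not sustainable.

Yes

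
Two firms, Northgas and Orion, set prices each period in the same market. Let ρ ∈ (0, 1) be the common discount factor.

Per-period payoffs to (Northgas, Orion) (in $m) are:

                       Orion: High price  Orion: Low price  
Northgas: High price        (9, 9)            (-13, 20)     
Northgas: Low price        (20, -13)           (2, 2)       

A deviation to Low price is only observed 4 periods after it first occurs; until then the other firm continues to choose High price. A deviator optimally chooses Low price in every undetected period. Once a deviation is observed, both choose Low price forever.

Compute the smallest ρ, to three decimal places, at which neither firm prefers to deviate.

0.884

A deviator earns 20 for 4 periods, then 2 forever; cooperating earns 9 forever. Multiplying the IC by (1−ρ):
9 ≥ 20(1−ρ^4) + 2ρ^4, so 18·ρ^4 ≥ 11 and ρ^4 ≥ 11/18.
ρ ≥ (11/18)^(1/4) ≈ 0.884.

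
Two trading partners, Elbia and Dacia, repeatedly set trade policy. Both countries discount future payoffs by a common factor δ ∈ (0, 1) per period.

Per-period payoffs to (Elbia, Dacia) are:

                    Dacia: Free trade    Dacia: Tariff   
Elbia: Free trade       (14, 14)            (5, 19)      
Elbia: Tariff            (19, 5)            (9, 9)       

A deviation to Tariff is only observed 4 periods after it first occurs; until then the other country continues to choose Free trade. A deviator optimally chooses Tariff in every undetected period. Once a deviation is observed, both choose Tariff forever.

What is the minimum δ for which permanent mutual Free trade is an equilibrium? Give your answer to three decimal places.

A deviator earns 19 for 4 periods, then 9 forever; cooperating earns 14 forever. Multiplying the IC by (1−δ):
14 ≥ 19(1−δ^4) + 9δ^4, so 10·δ^4 ≥ 5 and δ^4 ≥ 1/2.
δ ≥ (1/2)^(1/4) ≈ 0.841.

0.841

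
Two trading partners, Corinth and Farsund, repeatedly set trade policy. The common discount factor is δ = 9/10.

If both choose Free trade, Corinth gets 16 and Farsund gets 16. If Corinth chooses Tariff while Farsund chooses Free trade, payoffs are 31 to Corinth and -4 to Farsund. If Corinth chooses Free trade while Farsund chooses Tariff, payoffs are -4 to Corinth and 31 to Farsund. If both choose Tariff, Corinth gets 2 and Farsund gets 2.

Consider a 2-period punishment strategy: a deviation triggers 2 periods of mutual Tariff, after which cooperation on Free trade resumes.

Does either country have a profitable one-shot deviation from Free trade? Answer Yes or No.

No

IC: δ+…+δ^2 ≥ (31−16)/(16−2) = 15/14.
At δ = 9/10: partial sum = 1.7100 ≥ 1.0714. Cooperation sustainable.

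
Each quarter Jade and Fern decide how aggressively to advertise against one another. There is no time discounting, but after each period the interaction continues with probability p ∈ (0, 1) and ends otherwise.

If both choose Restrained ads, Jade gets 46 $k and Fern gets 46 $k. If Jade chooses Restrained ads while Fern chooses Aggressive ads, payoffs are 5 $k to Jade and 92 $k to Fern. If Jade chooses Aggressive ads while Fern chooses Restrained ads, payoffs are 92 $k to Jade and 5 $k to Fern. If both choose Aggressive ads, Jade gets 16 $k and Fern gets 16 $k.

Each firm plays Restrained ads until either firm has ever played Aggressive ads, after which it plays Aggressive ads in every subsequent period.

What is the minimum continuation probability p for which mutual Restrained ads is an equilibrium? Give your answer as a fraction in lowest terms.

23/38

Expected cooperation value is 46 + p·46 + p²·46 + … = 46/(1−p); deviation gives 92 + p·16/(1−p).
46 ≥ 92(1−p) + 16p ⇒ 76p ≥ 46 ⇒ p ≥ 46/76 = 23/38.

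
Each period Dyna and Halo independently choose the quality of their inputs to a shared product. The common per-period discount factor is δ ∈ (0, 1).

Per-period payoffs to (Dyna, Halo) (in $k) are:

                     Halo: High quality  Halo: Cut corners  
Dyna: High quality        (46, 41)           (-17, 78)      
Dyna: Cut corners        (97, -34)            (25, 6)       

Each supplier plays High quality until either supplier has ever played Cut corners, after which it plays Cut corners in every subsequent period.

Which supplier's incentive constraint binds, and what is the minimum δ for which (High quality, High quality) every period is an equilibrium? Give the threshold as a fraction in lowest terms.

Dyna; δ ≥ 17/24

Dyna: cooperation gives 46 each period; deviation gives 97 once then 25 forever.
  46/(1−δ) ≥ 97 + 25δ/(1−δ) ⇒ δ ≥ 51/72 = 17/24.
Halo: cooperation gives 41 each period; deviation gives 78 once then 6 forever.
  δ ≥ 37/72.
Both must hold, so the binding constraint is Dyna's: δ ≥ 17/24.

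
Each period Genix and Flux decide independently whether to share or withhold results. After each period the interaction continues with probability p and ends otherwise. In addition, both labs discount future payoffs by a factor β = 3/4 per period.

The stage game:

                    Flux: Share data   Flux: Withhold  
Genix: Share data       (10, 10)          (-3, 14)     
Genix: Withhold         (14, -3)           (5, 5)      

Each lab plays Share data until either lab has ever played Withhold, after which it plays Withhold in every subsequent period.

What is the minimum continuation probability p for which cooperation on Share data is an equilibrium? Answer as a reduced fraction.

Expected continuation weight on next period's payoff is β·p = 3/4·p, which plays the role of the discount factor.
Cooperation requires 3/4·p ≥ (14−10)/(14−5) = 4/9, hence p ≥ 16/27.

16/27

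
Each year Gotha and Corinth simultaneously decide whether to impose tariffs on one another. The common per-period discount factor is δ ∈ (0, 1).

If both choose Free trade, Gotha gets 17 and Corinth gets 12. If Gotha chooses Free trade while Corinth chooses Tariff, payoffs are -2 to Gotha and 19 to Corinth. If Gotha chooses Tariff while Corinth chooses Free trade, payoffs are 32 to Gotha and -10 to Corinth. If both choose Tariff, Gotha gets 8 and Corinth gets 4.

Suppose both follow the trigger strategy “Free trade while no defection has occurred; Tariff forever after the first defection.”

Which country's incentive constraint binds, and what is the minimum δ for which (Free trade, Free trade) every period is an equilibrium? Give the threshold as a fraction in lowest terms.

Gotha: cooperation gives 17 each period; deviation gives 32 once then 8 forever.
  17/(1−δ) ≥ 32 + 8δ/(1−δ) ⇒ δ ≥ 15/24 = 5/8.
Corinth: cooperation gives 12 each period; deviation gives 19 once then 4 forever.
  δ ≥ 7/15.
Both must hold, so the binding constraint is Gotha's: δ ≥ 5/8.

Gotha; δ ≥ 5/8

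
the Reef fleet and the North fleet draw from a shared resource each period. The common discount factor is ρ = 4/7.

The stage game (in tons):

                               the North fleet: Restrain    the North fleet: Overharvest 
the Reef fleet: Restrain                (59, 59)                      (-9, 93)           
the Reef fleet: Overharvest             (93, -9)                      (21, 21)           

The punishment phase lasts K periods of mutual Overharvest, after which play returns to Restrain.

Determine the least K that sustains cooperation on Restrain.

Need Σ_{k=1}^{K} ρ^k ≥ (93−59)/(59−21) = 0.8947 at ρ = 4/7.
At K = 1 the sum is 0.5714 < 0.8947; at K = 2 it is 0.8980 ≥ 0.8947.
So the minimum punishment length is K = 2.

2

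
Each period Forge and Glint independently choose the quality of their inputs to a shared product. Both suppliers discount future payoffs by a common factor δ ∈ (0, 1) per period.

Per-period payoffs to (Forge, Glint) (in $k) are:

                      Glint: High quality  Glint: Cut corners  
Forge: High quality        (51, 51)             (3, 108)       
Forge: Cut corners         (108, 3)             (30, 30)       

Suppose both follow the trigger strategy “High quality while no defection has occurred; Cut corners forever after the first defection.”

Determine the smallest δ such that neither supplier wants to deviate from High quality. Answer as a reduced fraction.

19/26

One-period gain from deviating is 108 − 51 = 57. The loss is 51 − 30 = 21 in every subsequent period, with present value 21·δ/(1−δ).
Deviation is unprofitable when 21·δ/(1−δ) ≥ 57, i.e. δ/(1−δ) ≥ 19/7.
Equivalently δ ≥ 57/(57+21) = 19/26.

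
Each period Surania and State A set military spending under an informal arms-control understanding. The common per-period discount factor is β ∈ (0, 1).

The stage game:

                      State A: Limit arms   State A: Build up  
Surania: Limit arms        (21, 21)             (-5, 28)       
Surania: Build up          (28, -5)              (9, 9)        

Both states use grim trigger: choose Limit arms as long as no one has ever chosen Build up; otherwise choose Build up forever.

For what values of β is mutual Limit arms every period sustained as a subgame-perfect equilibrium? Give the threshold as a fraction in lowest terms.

7/19

Under grim trigger the critical discount factor is (T−C)/(T−P) with T = 28, C = 21, P = 9.
β* = (28−21)/(28−9) = 7/19.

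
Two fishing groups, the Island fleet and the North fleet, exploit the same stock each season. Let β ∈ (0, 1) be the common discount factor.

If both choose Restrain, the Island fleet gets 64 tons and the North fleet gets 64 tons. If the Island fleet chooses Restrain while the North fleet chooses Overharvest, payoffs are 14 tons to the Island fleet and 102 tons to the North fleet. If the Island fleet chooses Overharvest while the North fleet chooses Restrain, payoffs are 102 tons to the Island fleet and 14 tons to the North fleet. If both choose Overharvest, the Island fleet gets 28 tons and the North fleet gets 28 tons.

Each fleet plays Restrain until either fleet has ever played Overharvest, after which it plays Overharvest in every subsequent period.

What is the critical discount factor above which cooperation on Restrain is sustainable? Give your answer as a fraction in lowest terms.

19/37

Cooperation forever yields 64 each period: 64/(1−β).
Deviating yields 102 once, then 28 forever: 102 + 28β/(1−β).
No profitable deviation requires 64/(1−β) ≥ 102 + 28β/(1−β).
Multiplying by (1−β): 64 ≥ 102(1−β) + 28β = 102 − 74β.
So 74β ≥ 38, i.e. β ≥ 38/74 = 19/37.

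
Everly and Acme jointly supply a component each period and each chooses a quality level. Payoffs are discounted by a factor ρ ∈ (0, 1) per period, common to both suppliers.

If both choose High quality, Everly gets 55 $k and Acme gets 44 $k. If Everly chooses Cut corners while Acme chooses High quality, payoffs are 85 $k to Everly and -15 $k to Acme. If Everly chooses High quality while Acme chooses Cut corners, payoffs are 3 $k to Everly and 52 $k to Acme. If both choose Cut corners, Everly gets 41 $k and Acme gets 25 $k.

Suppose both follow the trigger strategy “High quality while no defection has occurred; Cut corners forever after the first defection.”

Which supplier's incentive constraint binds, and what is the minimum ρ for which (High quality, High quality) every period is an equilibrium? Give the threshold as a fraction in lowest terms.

Everly; ρ ≥ 15/22

For Everly: deviation gain 85−55 = 30, per-period punishment loss 55−41 = 14. IC gives ρ ≥ 30/44 = 15/22.
For Acme: gain 8, loss 19 per period, so ρ ≥ 8/27.
The tighter constraint is Everly's, so cooperation needs ρ ≥ 15/22.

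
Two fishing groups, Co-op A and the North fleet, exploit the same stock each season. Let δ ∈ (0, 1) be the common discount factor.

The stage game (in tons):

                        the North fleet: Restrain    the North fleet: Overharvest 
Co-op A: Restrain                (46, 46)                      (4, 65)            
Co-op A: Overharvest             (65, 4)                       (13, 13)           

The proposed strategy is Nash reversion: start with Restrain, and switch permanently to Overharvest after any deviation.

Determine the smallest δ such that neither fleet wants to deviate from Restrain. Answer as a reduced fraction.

One-period gain from deviating is 65 − 46 = 19. The loss is 46 − 13 = 33 in every subsequent period, with present value 33·δ/(1−δ).
Deviation is unprofitable when 33·δ/(1−δ) ≥ 19, i.e. δ/(1−δ) ≥ 19/33.
Equivalently δ ≥ 19/(19+33) = 19/52.

19/52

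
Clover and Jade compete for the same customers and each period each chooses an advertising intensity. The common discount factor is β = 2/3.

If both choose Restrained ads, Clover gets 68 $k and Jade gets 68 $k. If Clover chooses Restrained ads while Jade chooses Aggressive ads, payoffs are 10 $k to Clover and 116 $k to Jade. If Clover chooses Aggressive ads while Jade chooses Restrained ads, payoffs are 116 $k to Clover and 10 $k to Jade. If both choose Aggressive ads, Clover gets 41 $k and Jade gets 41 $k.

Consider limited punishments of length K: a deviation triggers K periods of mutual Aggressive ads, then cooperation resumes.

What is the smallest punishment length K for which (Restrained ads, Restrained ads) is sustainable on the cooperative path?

6

IC: β(1−β^K)/(1−β) ≥ (116−68)/(68−41) = 16/9.
With β = 2/3: need 1 − β^K ≥ 16/9·(1−2/3)/(2/3), i.e. β^K ≤ 0.1111.
Since (2/3)^5 = 0.1317 and (2/3)^6 = 0.0878, the smallest such K is 6.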